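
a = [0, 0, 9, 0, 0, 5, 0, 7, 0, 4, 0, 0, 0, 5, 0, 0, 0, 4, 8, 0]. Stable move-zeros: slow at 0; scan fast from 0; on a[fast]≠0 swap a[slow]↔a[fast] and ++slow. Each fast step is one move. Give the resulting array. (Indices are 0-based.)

[9, 5, 7, 4, 5, 4, 8, 0, 0, 0, 0, 0, 0, 0, 0, 0, 0, 0, 0, 0]

(s=0,f=0) a[fast]=0 → fast++
(s=0,f=1) a[fast]=0 → fast++
(s=0,f=2) a[fast]=9≠0 swap→a[0]=9 → slow++,fast++
(s=1,f=3) a[fast]=0 → fast++
(s=1,f=4) a[fast]=0 → fast++
(s=1,f=5) a[fast]=5≠0 swap→a[1]=5 → slow++,fast++
(s=2,f=6) a[fast]=0 → fast++
(s=2,f=7) a[fast]=7≠0 swap→a[2]=7 → slow++,fast++
(s=3,f=8) a[fast]=0 → fast++
(s=3,f=9) a[fast]=4≠0 swap→a[3]=4 → slow++,fast++
(s=4,f=10) a[fast]=0 → fast++
(s=4,f=11) a[fast]=0 → fast++
(s=4,f=12) a[fast]=0 → fast++
(s=4,f=13) a[fast]=5≠0 swap→a[4]=5 → slow++,fast++
(s=5,f=14) a[fast]=0 → fast++
(s=5,f=15) a[fast]=0 → fast++
(s=5,f=16) a[fast]=0 → fast++
(s=5,f=17) a[fast]=4≠0 swap→a[5]=4 → slow++,fast++
(s=6,f=18) a[fast]=8≠0 swap→a[6]=8 → slow++,fast++
(s=7,f=19) a[fast]=0 → fast++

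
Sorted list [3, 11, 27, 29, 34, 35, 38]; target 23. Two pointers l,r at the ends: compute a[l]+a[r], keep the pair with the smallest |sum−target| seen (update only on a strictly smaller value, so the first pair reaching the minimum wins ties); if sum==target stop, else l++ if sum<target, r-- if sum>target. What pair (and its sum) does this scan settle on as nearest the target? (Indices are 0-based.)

[0,6] 3+38=41 d=18 * → r--
[0,5] 3+35=38 d=15 * → r--
[0,4] 3+34=37 d=14 * → r--
[0,3] 3+29=32 d=9 * → r--
[0,2] 3+27=30 d=7 * → r--
[0,1] 3+11=14 d=9 → l++

pair (3, 27) with sum 30 (|Δ|=7)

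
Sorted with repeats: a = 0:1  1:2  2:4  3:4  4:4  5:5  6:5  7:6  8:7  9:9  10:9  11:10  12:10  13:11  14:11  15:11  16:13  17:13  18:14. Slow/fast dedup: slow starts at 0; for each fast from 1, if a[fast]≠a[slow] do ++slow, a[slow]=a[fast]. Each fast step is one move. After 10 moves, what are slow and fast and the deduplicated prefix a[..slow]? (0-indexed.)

slow=6, fast=11, prefix=[1, 2, 4, 5, 6, 7, 9]

(s=0,f=1) a[fast]=2≠a[slow]=1 write a[1]=2 → slow++,fast++
(s=1,f=2) a[fast]=4≠a[slow]=2 write a[2]=4 → slow++,fast++
(s=2,f=3) a[fast]=4=a[slow] dup → fast++
(s=2,f=4) a[fast]=4=a[slow] dup → fast++
(s=2,f=5) a[fast]=5≠a[slow]=4 write a[3]=5 → slow++,fast++
(s=3,f=6) a[fast]=5=a[slow] dup → fast++
(s=3,f=7) a[fast]=6≠a[slow]=5 write a[4]=6 → slow++,fast++
(s=4,f=8) a[fast]=7≠a[slow]=6 write a[5]=7 → slow++,fast++
(s=5,f=9) a[fast]=9≠a[slow]=7 write a[6]=9 → slow++,fast++
(s=6,f=10) a[fast]=9=a[slow] dup → fast++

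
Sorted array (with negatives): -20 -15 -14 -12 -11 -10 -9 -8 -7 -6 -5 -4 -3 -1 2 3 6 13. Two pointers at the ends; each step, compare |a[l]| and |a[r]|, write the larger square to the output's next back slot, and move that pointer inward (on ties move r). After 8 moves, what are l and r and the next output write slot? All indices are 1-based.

l=1 r=18: |-20|>|13| out[18]=400, l++
l=2 r=18: |-15|>|13| out[17]=225, l++
l=3 r=18: |-14|>|13| out[16]=196, l++
l=4 r=18: |-12|<=|13| out[15]=169, r--
l=4 r=17: |-12|>|6| out[14]=144, l++
l=5 r=17: |-11|>|6| out[13]=121, l++
l=6 r=17: |-10|>|6| out[12]=100, l++
l=7 r=17: |-9|>|6| out[11]=81, l++

l=8, r=17, next write slot=10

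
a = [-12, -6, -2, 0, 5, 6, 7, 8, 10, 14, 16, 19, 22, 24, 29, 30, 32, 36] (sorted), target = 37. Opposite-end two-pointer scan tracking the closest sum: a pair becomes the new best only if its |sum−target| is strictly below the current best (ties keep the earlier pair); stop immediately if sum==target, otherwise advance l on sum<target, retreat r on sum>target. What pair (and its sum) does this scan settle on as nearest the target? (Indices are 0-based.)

l=0 r=17: -12+36=24 d=13 *, l++
l=1 r=17: -6+36=30 d=7 *, l++
l=2 r=17: -2+36=34 d=3 *, l++
l=3 r=17: 0+36=36 d=1 *, l++
l=4 r=17: 5+36=41 d=4, r--
l=4 r=16: 5+32=37 d=0 *, stop

pair (5, 32) with sum 37 (|Δ|=0)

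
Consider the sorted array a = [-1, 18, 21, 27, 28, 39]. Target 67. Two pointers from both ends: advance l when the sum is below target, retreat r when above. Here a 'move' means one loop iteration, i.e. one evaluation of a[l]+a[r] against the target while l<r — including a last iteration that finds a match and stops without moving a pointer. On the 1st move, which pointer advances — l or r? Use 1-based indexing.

l=1 r=6: -1+39=38 <67, l++

l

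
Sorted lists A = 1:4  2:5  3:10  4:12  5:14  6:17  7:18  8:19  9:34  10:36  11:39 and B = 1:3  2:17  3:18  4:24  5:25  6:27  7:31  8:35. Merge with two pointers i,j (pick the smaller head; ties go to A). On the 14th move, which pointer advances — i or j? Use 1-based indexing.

j

i=1 j=1: A[i]=4>B[j]=3 take 3, j++
i=1 j=2: A[i]=4<=B[j]=17 take 4, i++
i=2 j=2: A[i]=5<=B[j]=17 take 5, i++
i=3 j=2: A[i]=10<=B[j]=17 take 10, i++
i=4 j=2: A[i]=12<=B[j]=17 take 12, i++
i=5 j=2: A[i]=14<=B[j]=17 take 14, i++
i=6 j=2: A[i]=17<=B[j]=17 take 17, i++
i=7 j=2: A[i]=18>B[j]=17 take 17, j++
i=7 j=3: A[i]=18<=B[j]=18 take 18, i++
i=8 j=3: A[i]=19>B[j]=18 take 18, j++
i=8 j=4: A[i]=19<=B[j]=24 take 19, i++
i=9 j=4: A[i]=34>B[j]=24 take 24, j++
i=9 j=5: A[i]=34>B[j]=25 take 25, j++
i=9 j=6: A[i]=34>B[j]=27 take 27, j++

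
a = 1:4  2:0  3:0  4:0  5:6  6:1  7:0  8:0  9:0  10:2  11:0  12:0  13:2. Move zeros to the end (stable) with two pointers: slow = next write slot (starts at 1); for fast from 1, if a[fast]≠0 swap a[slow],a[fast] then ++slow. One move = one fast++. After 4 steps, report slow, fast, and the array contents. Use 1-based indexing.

slow=1 fast=1: a[fast]=4≠0 swap→a[1]=4, slow++,fast++
slow=2 fast=2: a[fast]=0, fast++
slow=2 fast=3: a[fast]=0, fast++
slow=2 fast=4: a[fast]=0, fast++

slow=2, fast=5, a=[4, 0, 0, 0, 6, 1, 0, 0, 0, 2, 0, 0, 2]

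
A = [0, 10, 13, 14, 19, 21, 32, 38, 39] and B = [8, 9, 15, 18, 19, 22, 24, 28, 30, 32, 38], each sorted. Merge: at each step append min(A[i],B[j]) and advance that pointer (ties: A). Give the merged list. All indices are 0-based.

[i=0,j=0] A[i]=0<=B[j]=8 take 0 → i++
[i=1,j=0] A[i]=10>B[j]=8 take 8 → j++
[i=1,j=1] A[i]=10>B[j]=9 take 9 → j++
[i=1,j=2] A[i]=10<=B[j]=15 take 10 → i++
[i=2,j=2] A[i]=13<=B[j]=15 take 13 → i++
[i=3,j=2] A[i]=14<=B[j]=15 take 14 → i++
[i=4,j=2] A[i]=19>B[j]=15 take 15 → j++
[i=4,j=3] A[i]=19>B[j]=18 take 18 → j++
[i=4,j=4] A[i]=19<=B[j]=19 take 19 → i++
[i=5,j=4] A[i]=21>B[j]=19 take 19 → j++
[i=5,j=5] A[i]=21<=B[j]=22 take 21 → i++
[i=6,j=5] A[i]=32>B[j]=22 take 22 → j++
[i=6,j=6] A[i]=32>B[j]=24 take 24 → j++
[i=6,j=7] A[i]=32>B[j]=28 take 28 → j++
[i=6,j=8] A[i]=32>B[j]=30 take 30 → j++
[i=6,j=9] A[i]=32<=B[j]=32 take 32 → i++
[i=7,j=9] A[i]=38>B[j]=32 take 32 → j++
[i=7,j=10] A[i]=38<=B[j]=38 take 38 → i++
[i=8,j=10] A[i]=39>B[j]=38 take 38 → j++
[i=8,j=11] B done, take A[i]=39 → i++

[0, 8, 9, 10, 13, 14, 15, 18, 19, 19, 21, 22, 24, 28, 30, 32, 32, 38, 38, 39]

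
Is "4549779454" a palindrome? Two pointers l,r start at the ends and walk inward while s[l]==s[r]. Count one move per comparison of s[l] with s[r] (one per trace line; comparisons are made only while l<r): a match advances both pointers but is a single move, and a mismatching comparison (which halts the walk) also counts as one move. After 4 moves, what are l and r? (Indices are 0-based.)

l=0 r=9: '4'=='4', l++,r--
l=1 r=8: '5'=='5', l++,r--
l=2 r=7: '4'=='4', l++,r--
l=3 r=6: '9'=='9', l++,r--

l=4, r=5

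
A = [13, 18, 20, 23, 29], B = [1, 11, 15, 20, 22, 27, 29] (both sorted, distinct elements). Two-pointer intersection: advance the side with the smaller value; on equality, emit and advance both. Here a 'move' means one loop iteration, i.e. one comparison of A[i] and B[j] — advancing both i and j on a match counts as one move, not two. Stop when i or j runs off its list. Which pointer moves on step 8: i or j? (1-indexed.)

i=1 j=1: 13>1, j++
i=1 j=2: 13>11, j++
i=1 j=3: 13<15, i++
i=2 j=3: 18>15, j++
i=2 j=4: 18<20, i++
i=3 j=4: 20==20 emit, i++,j++
i=4 j=5: 23>22, j++
i=4 j=6: 23<27, i++

i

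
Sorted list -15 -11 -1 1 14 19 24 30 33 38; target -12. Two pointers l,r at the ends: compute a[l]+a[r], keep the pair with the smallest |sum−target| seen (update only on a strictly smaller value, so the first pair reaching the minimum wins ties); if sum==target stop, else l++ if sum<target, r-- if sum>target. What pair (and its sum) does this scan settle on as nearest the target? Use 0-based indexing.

[0,9] -15+38=23 d=35 * → r--
[0,8] -15+33=18 d=30 * → r--
[0,7] -15+30=15 d=27 * → r--
[0,6] -15+24=9 d=21 * → r--
[0,5] -15+19=4 d=16 * → r--
[0,4] -15+14=-1 d=11 * → r--
[0,3] -15+1=-14 d=2 * → l++
[1,3] -11+1=-10 d=2 → r--
[1,2] -11+-1=-12 d=0 * → stop

pair (-11, -1) with sum -12 (|Δ|=0)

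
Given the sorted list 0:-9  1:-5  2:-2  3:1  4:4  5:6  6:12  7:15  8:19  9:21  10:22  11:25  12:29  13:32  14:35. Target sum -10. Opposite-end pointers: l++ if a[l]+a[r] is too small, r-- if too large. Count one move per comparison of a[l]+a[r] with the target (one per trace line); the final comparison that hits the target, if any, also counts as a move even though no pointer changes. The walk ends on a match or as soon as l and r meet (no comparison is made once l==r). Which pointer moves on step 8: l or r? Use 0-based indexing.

r

[0,14] -9+35=26 >-10 → r--
[0,13] -9+32=23 >-10 → r--
[0,12] -9+29=20 >-10 → r--
[0,11] -9+25=16 >-10 → r--
[0,10] -9+22=13 >-10 → r--
[0,9] -9+21=12 >-10 → r--
[0,8] -9+19=10 >-10 → r--
[0,7] -9+15=6 >-10 → r--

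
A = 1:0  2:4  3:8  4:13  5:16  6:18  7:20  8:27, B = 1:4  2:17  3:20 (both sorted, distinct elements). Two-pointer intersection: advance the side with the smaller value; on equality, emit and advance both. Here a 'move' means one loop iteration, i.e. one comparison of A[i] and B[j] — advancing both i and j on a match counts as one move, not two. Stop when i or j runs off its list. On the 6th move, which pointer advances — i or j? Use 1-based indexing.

j

i=1 j=1: 0<4, i++
i=2 j=1: 4==4 emit, i++,j++
i=3 j=2: 8<17, i++
i=4 j=2: 13<17, i++
i=5 j=2: 16<17, i++
i=6 j=2: 18>17, j++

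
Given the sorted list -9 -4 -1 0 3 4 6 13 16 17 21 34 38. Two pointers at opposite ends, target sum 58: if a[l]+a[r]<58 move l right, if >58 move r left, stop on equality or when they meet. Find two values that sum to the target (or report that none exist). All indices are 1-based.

[1,13] -9+38=29 <58 → l++
[2,13] -4+38=34 <58 → l++
[3,13] -1+38=37 <58 → l++
[4,13] 0+38=38 <58 → l++
[5,13] 3+38=41 <58 → l++
[6,13] 4+38=42 <58 → l++
[7,13] 6+38=44 <58 → l++
[8,13] 13+38=51 <58 → l++
[9,13] 16+38=54 <58 → l++
[10,13] 17+38=55 <58 → l++
[11,13] 21+38=59 >58 → r--
[11,12] 21+34=55 <58 → l++

no pair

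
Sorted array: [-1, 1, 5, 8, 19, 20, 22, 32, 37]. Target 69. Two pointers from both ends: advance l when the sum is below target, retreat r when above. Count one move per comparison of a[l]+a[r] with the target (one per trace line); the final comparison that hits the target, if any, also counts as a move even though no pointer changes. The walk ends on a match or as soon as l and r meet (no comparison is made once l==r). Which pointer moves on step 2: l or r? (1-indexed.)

[1,9] -1+37=36 <69 → l++
[2,9] 1+37=38 <69 → l++

l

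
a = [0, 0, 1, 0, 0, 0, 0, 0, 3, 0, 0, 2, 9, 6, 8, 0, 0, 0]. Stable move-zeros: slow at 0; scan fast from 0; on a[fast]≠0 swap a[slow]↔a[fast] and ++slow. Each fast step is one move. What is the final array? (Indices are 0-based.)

slow=0 fast=0: a[fast]=0, fast++
slow=0 fast=1: a[fast]=0, fast++
slow=0 fast=2: a[fast]=1≠0 swap→a[0]=1, slow++,fast++
slow=1 fast=3: a[fast]=0, fast++
slow=1 fast=4: a[fast]=0, fast++
slow=1 fast=5: a[fast]=0, fast++
slow=1 fast=6: a[fast]=0, fast++
slow=1 fast=7: a[fast]=0, fast++
slow=1 fast=8: a[fast]=3≠0 swap→a[1]=3, slow++,fast++
slow=2 fast=9: a[fast]=0, fast++
slow=2 fast=10: a[fast]=0, fast++
slow=2 fast=11: a[fast]=2≠0 swap→a[2]=2, slow++,fast++
slow=3 fast=12: a[fast]=9≠0 swap→a[3]=9, slow++,fast++
slow=4 fast=13: a[fast]=6≠0 swap→a[4]=6, slow++,fast++
slow=5 fast=14: a[fast]=8≠0 swap→a[5]=8, slow++,fast++
slow=6 fast=15: a[fast]=0, fast++
slow=6 fast=16: a[fast]=0, fast++
slow=6 fast=17: a[fast]=0, fast++

[1, 3, 2, 9, 6, 8, 0, 0, 0, 0, 0, 0, 0, 0, 0, 0, 0, 0]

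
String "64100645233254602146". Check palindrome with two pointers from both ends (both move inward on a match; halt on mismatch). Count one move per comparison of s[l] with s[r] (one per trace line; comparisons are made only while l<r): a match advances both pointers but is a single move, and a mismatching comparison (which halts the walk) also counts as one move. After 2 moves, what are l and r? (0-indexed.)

l=2, r=17

l=0 r=19: '6'=='6', l++,r--
l=1 r=18: '4'=='4', l++,r--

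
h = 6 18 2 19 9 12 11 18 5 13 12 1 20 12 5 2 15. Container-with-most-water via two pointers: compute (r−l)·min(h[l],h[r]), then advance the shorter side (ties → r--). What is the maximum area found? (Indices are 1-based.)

max area = 225

l=1 r=17: min(6,15)*16=96 best=96 *, l++
l=2 r=17: min(18,15)*15=225 best=225 *, r--
l=2 r=16: min(18,2)*14=28 best=225, r--
l=2 r=15: min(18,5)*13=65 best=225, r--
l=2 r=14: min(18,12)*12=144 best=225, r--
l=2 r=13: min(18,20)*11=198 best=225, l++
l=3 r=13: min(2,20)*10=20 best=225, l++
l=4 r=13: min(19,20)*9=171 best=225, l++
l=5 r=13: min(9,20)*8=72 best=225, l++
l=6 r=13: min(12,20)*7=84 best=225, l++
l=7 r=13: min(11,20)*6=66 best=225, l++
l=8 r=13: min(18,20)*5=90 best=225, l++
l=9 r=13: min(5,20)*4=20 best=225, l++
l=10 r=13: min(13,20)*3=39 best=225, l++
l=11 r=13: min(12,20)*2=24 best=225, l++
l=12 r=13: min(1,20)*1=1 best=225, l++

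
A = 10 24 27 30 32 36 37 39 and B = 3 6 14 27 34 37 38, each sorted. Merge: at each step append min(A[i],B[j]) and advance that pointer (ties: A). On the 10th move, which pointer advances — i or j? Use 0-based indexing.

i=0 j=0: A[i]=10>B[j]=3 take 3, j++
i=0 j=1: A[i]=10>B[j]=6 take 6, j++
i=0 j=2: A[i]=10<=B[j]=14 take 10, i++
i=1 j=2: A[i]=24>B[j]=14 take 14, j++
i=1 j=3: A[i]=24<=B[j]=27 take 24, i++
i=2 j=3: A[i]=27<=B[j]=27 take 27, i++
i=3 j=3: A[i]=30>B[j]=27 take 27, j++
i=3 j=4: A[i]=30<=B[j]=34 take 30, i++
i=4 j=4: A[i]=32<=B[j]=34 take 32, i++
i=5 j=4: A[i]=36>B[j]=34 take 34, j++

j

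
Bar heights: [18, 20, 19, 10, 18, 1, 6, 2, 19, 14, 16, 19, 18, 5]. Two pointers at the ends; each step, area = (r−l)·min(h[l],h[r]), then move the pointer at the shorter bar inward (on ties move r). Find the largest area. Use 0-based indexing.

max area = 216

l=0 r=13: min(18,5)*13=65 best=65 *, r--
l=0 r=12: min(18,18)*12=216 best=216 *, r--
l=0 r=11: min(18,19)*11=198 best=216, l++
l=1 r=11: min(20,19)*10=190 best=216, r--
l=1 r=10: min(20,16)*9=144 best=216, r--
l=1 r=9: min(20,14)*8=112 best=216, r--
l=1 r=8: min(20,19)*7=133 best=216, r--
l=1 r=7: min(20,2)*6=12 best=216, r--
l=1 r=6: min(20,6)*5=30 best=216, r--
l=1 r=5: min(20,1)*4=4 best=216, r--
l=1 r=4: min(20,18)*3=54 best=216, r--
l=1 r=3: min(20,10)*2=20 best=216, r--
l=1 r=2: min(20,19)*1=19 best=216, r--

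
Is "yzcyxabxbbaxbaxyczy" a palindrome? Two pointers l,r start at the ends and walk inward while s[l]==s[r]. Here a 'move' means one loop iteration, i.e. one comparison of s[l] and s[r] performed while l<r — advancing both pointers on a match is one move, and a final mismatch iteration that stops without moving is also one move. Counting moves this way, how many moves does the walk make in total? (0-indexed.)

l=0 r=18: 'y'=='y', l++,r--
l=1 r=17: 'z'=='z', l++,r--
l=2 r=16: 'c'=='c', l++,r--
l=3 r=15: 'y'=='y', l++,r--
l=4 r=14: 'x'=='x', l++,r--
l=5 r=13: 'a'=='a', l++,r--
l=6 r=12: 'b'=='b', l++,r--
l=7 r=11: 'x'=='x', l++,r--
l=8 r=10: 'b'!='a', stop

9 moves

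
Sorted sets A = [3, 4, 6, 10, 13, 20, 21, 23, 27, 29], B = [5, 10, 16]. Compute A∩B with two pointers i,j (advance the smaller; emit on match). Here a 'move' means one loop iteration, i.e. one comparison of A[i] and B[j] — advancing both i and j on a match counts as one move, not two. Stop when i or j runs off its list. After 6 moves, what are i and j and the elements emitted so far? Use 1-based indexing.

i=1 j=1: 3<5, i++
i=2 j=1: 4<5, i++
i=3 j=1: 6>5, j++
i=3 j=2: 6<10, i++
i=4 j=2: 10==10 emit, i++,j++
i=5 j=3: 13<16, i++

i=6, j=3, emitted=[10]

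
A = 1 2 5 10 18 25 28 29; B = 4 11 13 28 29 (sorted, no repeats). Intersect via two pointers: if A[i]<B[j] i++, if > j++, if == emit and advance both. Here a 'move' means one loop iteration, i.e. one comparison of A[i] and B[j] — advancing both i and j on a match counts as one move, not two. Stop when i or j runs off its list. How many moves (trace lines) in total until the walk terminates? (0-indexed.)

[i=0,j=0] 1<4 → i++
[i=1,j=0] 2<4 → i++
[i=2,j=0] 5>4 → j++
[i=2,j=1] 5<11 → i++
[i=3,j=1] 10<11 → i++
[i=4,j=1] 18>11 → j++
[i=4,j=2] 18>13 → j++
[i=4,j=3] 18<28 → i++
[i=5,j=3] 25<28 → i++
[i=6,j=3] 28==28 emit → i++,j++
[i=7,j=4] 29==29 emit → i++,j++

11 moves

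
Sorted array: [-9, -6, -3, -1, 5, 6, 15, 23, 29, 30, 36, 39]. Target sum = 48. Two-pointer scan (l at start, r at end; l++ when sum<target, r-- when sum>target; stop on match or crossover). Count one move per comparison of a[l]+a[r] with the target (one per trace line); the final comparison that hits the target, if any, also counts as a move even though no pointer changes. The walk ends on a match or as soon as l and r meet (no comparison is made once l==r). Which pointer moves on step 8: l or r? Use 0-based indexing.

r

[0,11] -9+39=30 <48 → l++
[1,11] -6+39=33 <48 → l++
[2,11] -3+39=36 <48 → l++
[3,11] -1+39=38 <48 → l++
[4,11] 5+39=44 <48 → l++
[5,11] 6+39=45 <48 → l++
[6,11] 15+39=54 >48 → r--
[6,10] 15+36=51 >48 → r--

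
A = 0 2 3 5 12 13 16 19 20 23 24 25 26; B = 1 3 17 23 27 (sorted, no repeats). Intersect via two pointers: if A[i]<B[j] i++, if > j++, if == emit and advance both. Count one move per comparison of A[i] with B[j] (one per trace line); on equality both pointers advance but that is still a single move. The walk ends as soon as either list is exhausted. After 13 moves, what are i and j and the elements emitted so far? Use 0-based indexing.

i=0 j=0: 0<1, i++
i=1 j=0: 2>1, j++
i=1 j=1: 2<3, i++
i=2 j=1: 3==3 emit, i++,j++
i=3 j=2: 5<17, i++
i=4 j=2: 12<17, i++
i=5 j=2: 13<17, i++
i=6 j=2: 16<17, i++
i=7 j=2: 19>17, j++
i=7 j=3: 19<23, i++
i=8 j=3: 20<23, i++
i=9 j=3: 23==23 emit, i++,j++
i=10 j=4: 24<27, i++

i=11, j=4, emitted=[3, 23]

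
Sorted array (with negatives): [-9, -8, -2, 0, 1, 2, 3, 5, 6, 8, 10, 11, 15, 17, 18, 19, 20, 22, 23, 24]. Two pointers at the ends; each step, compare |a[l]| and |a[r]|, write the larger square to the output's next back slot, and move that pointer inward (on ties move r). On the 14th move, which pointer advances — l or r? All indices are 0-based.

r

l=0 r=19: |-9|<=|24| out[19]=576, r--
l=0 r=18: |-9|<=|23| out[18]=529, r--
l=0 r=17: |-9|<=|22| out[17]=484, r--
l=0 r=16: |-9|<=|20| out[16]=400, r--
l=0 r=15: |-9|<=|19| out[15]=361, r--
l=0 r=14: |-9|<=|18| out[14]=324, r--
l=0 r=13: |-9|<=|17| out[13]=289, r--
l=0 r=12: |-9|<=|15| out[12]=225, r--
l=0 r=11: |-9|<=|11| out[11]=121, r--
l=0 r=10: |-9|<=|10| out[10]=100, r--
l=0 r=9: |-9|>|8| out[9]=81, l++
l=1 r=9: |-8|<=|8| out[8]=64, r--
l=1 r=8: |-8|>|6| out[7]=64, l++
l=2 r=8: |-2|<=|6| out[6]=36, r--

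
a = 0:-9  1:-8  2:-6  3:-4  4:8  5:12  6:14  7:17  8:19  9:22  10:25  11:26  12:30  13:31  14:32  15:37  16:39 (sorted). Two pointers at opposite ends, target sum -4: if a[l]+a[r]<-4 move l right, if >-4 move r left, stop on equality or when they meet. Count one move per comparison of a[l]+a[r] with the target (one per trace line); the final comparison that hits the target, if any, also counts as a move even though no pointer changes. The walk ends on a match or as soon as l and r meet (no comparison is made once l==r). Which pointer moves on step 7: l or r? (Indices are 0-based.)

[0,16] -9+39=30 >-4 → r--
[0,15] -9+37=28 >-4 → r--
[0,14] -9+32=23 >-4 → r--
[0,13] -9+31=22 >-4 → r--
[0,12] -9+30=21 >-4 → r--
[0,11] -9+26=17 >-4 → r--
[0,10] -9+25=16 >-4 → r--

r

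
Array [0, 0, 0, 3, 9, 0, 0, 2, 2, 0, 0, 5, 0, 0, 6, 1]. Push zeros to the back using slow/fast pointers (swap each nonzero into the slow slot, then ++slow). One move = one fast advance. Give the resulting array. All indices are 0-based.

slow=0 fast=0: a[fast]=0, fast++
slow=0 fast=1: a[fast]=0, fast++
slow=0 fast=2: a[fast]=0, fast++
slow=0 fast=3: a[fast]=3≠0 swap→a[0]=3, slow++,fast++
slow=1 fast=4: a[fast]=9≠0 swap→a[1]=9, slow++,fast++
slow=2 fast=5: a[fast]=0, fast++
slow=2 fast=6: a[fast]=0, fast++
slow=2 fast=7: a[fast]=2≠0 swap→a[2]=2, slow++,fast++
slow=3 fast=8: a[fast]=2≠0 swap→a[3]=2, slow++,fast++
slow=4 fast=9: a[fast]=0, fast++
slow=4 fast=10: a[fast]=0, fast++
slow=4 fast=11: a[fast]=5≠0 swap→a[4]=5, slow++,fast++
slow=5 fast=12: a[fast]=0, fast++
slow=5 fast=13: a[fast]=0, fast++
slow=5 fast=14: a[fast]=6≠0 swap→a[5]=6, slow++,fast++
slow=6 fast=15: a[fast]=1≠0 swap→a[6]=1, slow++,fast++

[3, 9, 2, 2, 5, 6, 1, 0, 0, 0, 0, 0, 0, 0, 0, 0]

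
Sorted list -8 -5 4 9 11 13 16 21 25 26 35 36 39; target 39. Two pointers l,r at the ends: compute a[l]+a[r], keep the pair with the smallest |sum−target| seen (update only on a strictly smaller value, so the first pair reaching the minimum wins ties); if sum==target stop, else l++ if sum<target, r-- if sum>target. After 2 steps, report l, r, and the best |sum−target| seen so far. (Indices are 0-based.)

l=2, r=12, best |Δ|=5

[0,12] -8+39=31 d=8 * → l++
[1,12] -5+39=34 d=5 * → l++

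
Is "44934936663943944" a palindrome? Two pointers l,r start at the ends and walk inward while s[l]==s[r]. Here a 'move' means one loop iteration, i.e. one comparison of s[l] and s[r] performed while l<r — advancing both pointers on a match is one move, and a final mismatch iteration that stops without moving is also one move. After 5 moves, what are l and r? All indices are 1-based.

l=6, r=12

l=1 r=17: '4'=='4', l++,r--
l=2 r=16: '4'=='4', l++,r--
l=3 r=15: '9'=='9', l++,r--
l=4 r=14: '3'=='3', l++,r--
l=5 r=13: '4'=='4', l++,r--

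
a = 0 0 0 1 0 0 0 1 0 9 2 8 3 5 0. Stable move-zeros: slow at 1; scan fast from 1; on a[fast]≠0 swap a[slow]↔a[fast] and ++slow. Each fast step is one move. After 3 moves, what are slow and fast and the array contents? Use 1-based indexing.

slow=1 fast=1: a[fast]=0, fast++
slow=1 fast=2: a[fast]=0, fast++
slow=1 fast=3: a[fast]=0, fast++

slow=1, fast=4, a=[0, 0, 0, 1, 0, 0, 0, 1, 0, 9, 2, 8, 3, 5, 0]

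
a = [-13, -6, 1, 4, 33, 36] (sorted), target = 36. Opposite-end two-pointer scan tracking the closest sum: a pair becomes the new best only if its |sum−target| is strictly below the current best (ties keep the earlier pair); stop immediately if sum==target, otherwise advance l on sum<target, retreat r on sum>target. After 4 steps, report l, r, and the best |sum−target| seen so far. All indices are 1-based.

l=1 r=6: -13+36=23 d=13 *, l++
l=2 r=6: -6+36=30 d=6 *, l++
l=3 r=6: 1+36=37 d=1 *, r--
l=3 r=5: 1+33=34 d=2, l++

l=4, r=5, best |Δ|=1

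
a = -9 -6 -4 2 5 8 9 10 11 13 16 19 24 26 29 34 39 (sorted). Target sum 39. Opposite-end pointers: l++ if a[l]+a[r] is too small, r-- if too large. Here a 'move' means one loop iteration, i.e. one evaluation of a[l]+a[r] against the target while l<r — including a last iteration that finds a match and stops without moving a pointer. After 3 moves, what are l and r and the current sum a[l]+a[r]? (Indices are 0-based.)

l=0 r=16: -9+39=30 <39, l++
l=1 r=16: -6+39=33 <39, l++
l=2 r=16: -4+39=35 <39, l++

l=3, r=16, sum=41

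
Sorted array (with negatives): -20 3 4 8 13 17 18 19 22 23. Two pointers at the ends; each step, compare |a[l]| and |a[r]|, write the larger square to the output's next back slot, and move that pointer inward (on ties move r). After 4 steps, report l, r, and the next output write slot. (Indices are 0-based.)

l=1, r=6, next write slot=5

l=0 r=9: |-20|<=|23| out[9]=529, r--
l=0 r=8: |-20|<=|22| out[8]=484, r--
l=0 r=7: |-20|>|19| out[7]=400, l++
l=1 r=7: |3|<=|19| out[6]=361, r--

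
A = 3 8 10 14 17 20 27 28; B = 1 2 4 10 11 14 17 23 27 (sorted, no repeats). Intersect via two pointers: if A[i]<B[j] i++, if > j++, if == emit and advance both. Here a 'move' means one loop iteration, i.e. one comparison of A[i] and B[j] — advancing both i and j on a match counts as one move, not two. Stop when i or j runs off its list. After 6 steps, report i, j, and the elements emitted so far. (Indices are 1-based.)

i=4, j=5, emitted=[10]

[i=1,j=1] 3>1 → j++
[i=1,j=2] 3>2 → j++
[i=1,j=3] 3<4 → i++
[i=2,j=3] 8>4 → j++
[i=2,j=4] 8<10 → i++
[i=3,j=4] 10==10 emit → i++,j++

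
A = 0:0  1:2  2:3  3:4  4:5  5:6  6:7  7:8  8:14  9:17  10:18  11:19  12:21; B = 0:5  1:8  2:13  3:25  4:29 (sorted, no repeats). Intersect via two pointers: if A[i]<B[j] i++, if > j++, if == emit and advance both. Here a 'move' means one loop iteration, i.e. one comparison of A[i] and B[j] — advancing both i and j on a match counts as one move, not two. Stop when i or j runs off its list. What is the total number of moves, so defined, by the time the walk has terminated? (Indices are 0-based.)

i=0 j=0: 0<5, i++
i=1 j=0: 2<5, i++
i=2 j=0: 3<5, i++
i=3 j=0: 4<5, i++
i=4 j=0: 5==5 emit, i++,j++
i=5 j=1: 6<8, i++
i=6 j=1: 7<8, i++
i=7 j=1: 8==8 emit, i++,j++
i=8 j=2: 14>13, j++
i=8 j=3: 14<25, i++
i=9 j=3: 17<25, i++
i=10 j=3: 18<25, i++
i=11 j=3: 19<25, i++
i=12 j=3: 21<25, i++

14 moves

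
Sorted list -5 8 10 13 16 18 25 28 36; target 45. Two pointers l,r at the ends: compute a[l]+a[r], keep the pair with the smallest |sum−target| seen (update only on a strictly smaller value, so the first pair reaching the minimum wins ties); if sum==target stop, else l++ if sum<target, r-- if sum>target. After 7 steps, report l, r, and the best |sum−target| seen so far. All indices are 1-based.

l=1 r=9: -5+36=31 d=14 *, l++
l=2 r=9: 8+36=44 d=1 *, l++
l=3 r=9: 10+36=46 d=1, r--
l=3 r=8: 10+28=38 d=7, l++
l=4 r=8: 13+28=41 d=4, l++
l=5 r=8: 16+28=44 d=1, l++
l=6 r=8: 18+28=46 d=1, r--

l=6, r=7, best |Δ|=1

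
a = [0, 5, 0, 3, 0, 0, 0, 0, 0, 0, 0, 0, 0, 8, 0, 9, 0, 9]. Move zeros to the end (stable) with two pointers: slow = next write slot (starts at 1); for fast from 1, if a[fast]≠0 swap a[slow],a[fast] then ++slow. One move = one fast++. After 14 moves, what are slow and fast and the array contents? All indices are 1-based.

slow=4, fast=15, a=[5, 3, 8, 0, 0, 0, 0, 0, 0, 0, 0, 0, 0, 0, 0, 9, 0, 9]

(s=1,f=1) a[fast]=0 → fast++
(s=1,f=2) a[fast]=5≠0 swap→a[1]=5 → slow++,fast++
(s=2,f=3) a[fast]=0 → fast++
(s=2,f=4) a[fast]=3≠0 swap→a[2]=3 → slow++,fast++
(s=3,f=5) a[fast]=0 → fast++
(s=3,f=6) a[fast]=0 → fast++
(s=3,f=7) a[fast]=0 → fast++
(s=3,f=8) a[fast]=0 → fast++
(s=3,f=9) a[fast]=0 → fast++
(s=3,f=10) a[fast]=0 → fast++
(s=3,f=11) a[fast]=0 → fast++
(s=3,f=12) a[fast]=0 → fast++
(s=3,f=13) a[fast]=0 → fast++
(s=3,f=14) a[fast]=8≠0 swap→a[3]=8 → slow++,fast++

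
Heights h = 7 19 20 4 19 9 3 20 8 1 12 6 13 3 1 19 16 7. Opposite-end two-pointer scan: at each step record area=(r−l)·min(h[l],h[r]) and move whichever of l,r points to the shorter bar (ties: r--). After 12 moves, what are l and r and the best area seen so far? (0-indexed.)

[0,17] min(7,7)*17=119 best=119 * → r--
[0,16] min(7,16)*16=112 best=119 → l++
[1,16] min(19,16)*15=240 best=240 * → r--
[1,15] min(19,19)*14=266 best=266 * → r--
[1,14] min(19,1)*13=13 best=266 → r--
[1,13] min(19,3)*12=36 best=266 → r--
[1,12] min(19,13)*11=143 best=266 → r--
[1,11] min(19,6)*10=60 best=266 → r--
[1,10] min(19,12)*9=108 best=266 → r--
[1,9] min(19,1)*8=8 best=266 → r--
[1,8] min(19,8)*7=56 best=266 → r--
[1,7] min(19,20)*6=114 best=266 → l++

l=2, r=7, best area=266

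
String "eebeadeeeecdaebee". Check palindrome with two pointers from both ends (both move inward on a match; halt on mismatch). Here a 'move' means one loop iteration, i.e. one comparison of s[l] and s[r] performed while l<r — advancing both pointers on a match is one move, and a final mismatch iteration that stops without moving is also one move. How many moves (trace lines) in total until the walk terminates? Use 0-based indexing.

7 moves

[0,16] 'e'=='e' → l++,r--
[1,15] 'e'=='e' → l++,r--
[2,14] 'b'=='b' → l++,r--
[3,13] 'e'=='e' → l++,r--
[4,12] 'a'=='a' → l++,r--
[5,11] 'd'=='d' → l++,r--
[6,10] 'e'!='c' → stop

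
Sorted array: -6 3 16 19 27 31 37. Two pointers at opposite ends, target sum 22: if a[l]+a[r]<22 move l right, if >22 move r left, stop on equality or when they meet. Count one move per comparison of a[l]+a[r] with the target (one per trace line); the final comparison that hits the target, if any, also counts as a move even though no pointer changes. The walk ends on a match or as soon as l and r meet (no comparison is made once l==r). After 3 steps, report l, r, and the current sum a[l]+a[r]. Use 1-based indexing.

l=1 r=7: -6+37=31 >22, r--
l=1 r=6: -6+31=25 >22, r--
l=1 r=5: -6+27=21 <22, l++

l=2, r=5, sum=30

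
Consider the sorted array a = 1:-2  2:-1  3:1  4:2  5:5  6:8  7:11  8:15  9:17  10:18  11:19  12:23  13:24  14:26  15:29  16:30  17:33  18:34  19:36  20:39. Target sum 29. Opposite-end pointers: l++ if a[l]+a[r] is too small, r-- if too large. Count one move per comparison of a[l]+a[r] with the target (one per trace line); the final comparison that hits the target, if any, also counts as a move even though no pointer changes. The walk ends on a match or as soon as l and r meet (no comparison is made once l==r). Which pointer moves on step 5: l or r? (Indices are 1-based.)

l

[1,20] -2+39=37 >29 → r--
[1,19] -2+36=34 >29 → r--
[1,18] -2+34=32 >29 → r--
[1,17] -2+33=31 >29 → r--
[1,16] -2+30=28 <29 → l++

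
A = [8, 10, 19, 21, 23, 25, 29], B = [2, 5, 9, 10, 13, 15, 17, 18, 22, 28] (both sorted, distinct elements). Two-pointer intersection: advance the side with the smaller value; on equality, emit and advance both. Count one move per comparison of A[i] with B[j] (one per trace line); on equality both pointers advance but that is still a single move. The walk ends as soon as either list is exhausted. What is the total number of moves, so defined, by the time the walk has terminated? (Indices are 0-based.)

15 moves

i=0 j=0: 8>2, j++
i=0 j=1: 8>5, j++
i=0 j=2: 8<9, i++
i=1 j=2: 10>9, j++
i=1 j=3: 10==10 emit, i++,j++
i=2 j=4: 19>13, j++
i=2 j=5: 19>15, j++
i=2 j=6: 19>17, j++
i=2 j=7: 19>18, j++
i=2 j=8: 19<22, i++
i=3 j=8: 21<22, i++
i=4 j=8: 23>22, j++
i=4 j=9: 23<28, i++
i=5 j=9: 25<28, i++
i=6 j=9: 29>28, j++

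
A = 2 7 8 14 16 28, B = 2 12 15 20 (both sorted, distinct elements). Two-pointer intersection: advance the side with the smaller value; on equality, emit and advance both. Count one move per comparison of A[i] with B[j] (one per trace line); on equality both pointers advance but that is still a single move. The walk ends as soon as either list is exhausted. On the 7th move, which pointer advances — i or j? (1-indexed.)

i=1 j=1: 2==2 emit, i++,j++
i=2 j=2: 7<12, i++
i=3 j=2: 8<12, i++
i=4 j=2: 14>12, j++
i=4 j=3: 14<15, i++
i=5 j=3: 16>15, j++
i=5 j=4: 16<20, i++

i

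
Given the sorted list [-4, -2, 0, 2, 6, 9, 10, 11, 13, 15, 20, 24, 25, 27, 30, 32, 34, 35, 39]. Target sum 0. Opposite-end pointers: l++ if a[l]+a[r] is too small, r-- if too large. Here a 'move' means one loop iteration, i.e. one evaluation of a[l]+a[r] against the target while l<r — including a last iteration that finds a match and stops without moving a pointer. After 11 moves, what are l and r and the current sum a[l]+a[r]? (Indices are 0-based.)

[0,18] -4+39=35 >0 → r--
[0,17] -4+35=31 >0 → r--
[0,16] -4+34=30 >0 → r--
[0,15] -4+32=28 >0 → r--
[0,14] -4+30=26 >0 → r--
[0,13] -4+27=23 >0 → r--
[0,12] -4+25=21 >0 → r--
[0,11] -4+24=20 >0 → r--
[0,10] -4+20=16 >0 → r--
[0,9] -4+15=11 >0 → r--
[0,8] -4+13=9 >0 → r--

l=0, r=7, sum=7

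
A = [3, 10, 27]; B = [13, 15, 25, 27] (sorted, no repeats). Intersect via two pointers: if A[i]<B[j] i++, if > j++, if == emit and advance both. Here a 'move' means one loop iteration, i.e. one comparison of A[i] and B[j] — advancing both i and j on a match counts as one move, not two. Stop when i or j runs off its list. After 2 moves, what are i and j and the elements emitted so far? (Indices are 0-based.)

i=0 j=0: 3<13, i++
i=1 j=0: 10<13, i++

i=2, j=0, emitted=[]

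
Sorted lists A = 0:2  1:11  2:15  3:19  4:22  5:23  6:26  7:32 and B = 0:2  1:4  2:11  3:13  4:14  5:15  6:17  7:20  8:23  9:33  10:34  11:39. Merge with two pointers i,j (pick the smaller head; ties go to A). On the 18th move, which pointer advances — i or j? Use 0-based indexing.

[i=0,j=0] A[i]=2<=B[j]=2 take 2 → i++
[i=1,j=0] A[i]=11>B[j]=2 take 2 → j++
[i=1,j=1] A[i]=11>B[j]=4 take 4 → j++
[i=1,j=2] A[i]=11<=B[j]=11 take 11 → i++
[i=2,j=2] A[i]=15>B[j]=11 take 11 → j++
[i=2,j=3] A[i]=15>B[j]=13 take 13 → j++
[i=2,j=4] A[i]=15>B[j]=14 take 14 → j++
[i=2,j=5] A[i]=15<=B[j]=15 take 15 → i++
[i=3,j=5] A[i]=19>B[j]=15 take 15 → j++
[i=3,j=6] A[i]=19>B[j]=17 take 17 → j++
[i=3,j=7] A[i]=19<=B[j]=20 take 19 → i++
[i=4,j=7] A[i]=22>B[j]=20 take 20 → j++
[i=4,j=8] A[i]=22<=B[j]=23 take 22 → i++
[i=5,j=8] A[i]=23<=B[j]=23 take 23 → i++
[i=6,j=8] A[i]=26>B[j]=23 take 23 → j++
[i=6,j=9] A[i]=26<=B[j]=33 take 26 → i++
[i=7,j=9] A[i]=32<=B[j]=33 take 32 → i++
[i=8,j=9] A done, take B[j]=33 → j++

j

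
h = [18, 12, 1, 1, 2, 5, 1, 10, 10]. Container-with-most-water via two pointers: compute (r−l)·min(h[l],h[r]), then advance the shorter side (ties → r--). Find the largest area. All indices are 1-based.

max area = 80

[1,9] min(18,10)*8=80 best=80 * → r--
[1,8] min(18,10)*7=70 best=80 → r--
[1,7] min(18,1)*6=6 best=80 → r--
[1,6] min(18,5)*5=25 best=80 → r--
[1,5] min(18,2)*4=8 best=80 → r--
[1,4] min(18,1)*3=3 best=80 → r--
[1,3] min(18,1)*2=2 best=80 → r--
[1,2] min(18,12)*1=12 best=80 → r--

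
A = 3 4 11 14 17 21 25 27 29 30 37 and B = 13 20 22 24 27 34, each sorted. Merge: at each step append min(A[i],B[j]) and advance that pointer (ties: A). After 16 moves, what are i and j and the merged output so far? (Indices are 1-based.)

i=11, j=7, merged so far=[3, 4, 11, 13, 14, 17, 20, 21, 22, 24, 25, 27, 27, 29, 30, 34]

i=1 j=1: A[i]=3<=B[j]=13 take 3, i++
i=2 j=1: A[i]=4<=B[j]=13 take 4, i++
i=3 j=1: A[i]=11<=B[j]=13 take 11, i++
i=4 j=1: A[i]=14>B[j]=13 take 13, j++
i=4 j=2: A[i]=14<=B[j]=20 take 14, i++
i=5 j=2: A[i]=17<=B[j]=20 take 17, i++
i=6 j=2: A[i]=21>B[j]=20 take 20, j++
i=6 j=3: A[i]=21<=B[j]=22 take 21, i++
i=7 j=3: A[i]=25>B[j]=22 take 22, j++
i=7 j=4: A[i]=25>B[j]=24 take 24, j++
i=7 j=5: A[i]=25<=B[j]=27 take 25, i++
i=8 j=5: A[i]=27<=B[j]=27 take 27, i++
i=9 j=5: A[i]=29>B[j]=27 take 27, j++
i=9 j=6: A[i]=29<=B[j]=34 take 29, i++
i=10 j=6: A[i]=30<=B[j]=34 take 30, i++
i=11 j=6: A[i]=37>B[j]=34 take 34, j++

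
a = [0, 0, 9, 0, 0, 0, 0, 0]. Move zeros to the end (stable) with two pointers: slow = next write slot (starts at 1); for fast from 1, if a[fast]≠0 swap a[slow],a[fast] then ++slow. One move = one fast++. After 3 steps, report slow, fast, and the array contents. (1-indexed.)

(s=1,f=1) a[fast]=0 → fast++
(s=1,f=2) a[fast]=0 → fast++
(s=1,f=3) a[fast]=9≠0 swap→a[1]=9 → slow++,fast++

slow=2, fast=4, a=[9, 0, 0, 0, 0, 0, 0, 0]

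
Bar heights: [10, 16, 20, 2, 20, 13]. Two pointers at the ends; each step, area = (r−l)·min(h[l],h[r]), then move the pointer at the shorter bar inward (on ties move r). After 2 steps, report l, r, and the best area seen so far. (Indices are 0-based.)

l=1, r=4, best area=52

l=0 r=5: min(10,13)*5=50 best=50 *, l++
l=1 r=5: min(16,13)*4=52 best=52 *, r--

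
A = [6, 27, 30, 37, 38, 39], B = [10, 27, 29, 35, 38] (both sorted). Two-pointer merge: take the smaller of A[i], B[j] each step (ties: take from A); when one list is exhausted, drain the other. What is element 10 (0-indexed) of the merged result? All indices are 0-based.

merged[10] = 39

i=0 j=0: A[i]=6<=B[j]=10 take 6, i++
i=1 j=0: A[i]=27>B[j]=10 take 10, j++
i=1 j=1: A[i]=27<=B[j]=27 take 27, i++
i=2 j=1: A[i]=30>B[j]=27 take 27, j++
i=2 j=2: A[i]=30>B[j]=29 take 29, j++
i=2 j=3: A[i]=30<=B[j]=35 take 30, i++
i=3 j=3: A[i]=37>B[j]=35 take 35, j++
i=3 j=4: A[i]=37<=B[j]=38 take 37, i++
i=4 j=4: A[i]=38<=B[j]=38 take 38, i++
i=5 j=4: A[i]=39>B[j]=38 take 38, j++
i=5 j=5: B done, take A[i]=39, i++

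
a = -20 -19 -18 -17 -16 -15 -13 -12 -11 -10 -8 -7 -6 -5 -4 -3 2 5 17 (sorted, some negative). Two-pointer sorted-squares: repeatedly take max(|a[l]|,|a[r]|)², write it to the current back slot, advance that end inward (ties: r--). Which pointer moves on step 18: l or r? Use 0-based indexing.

l=0 r=18: |-20|>|17| out[18]=400, l++
l=1 r=18: |-19|>|17| out[17]=361, l++
l=2 r=18: |-18|>|17| out[16]=324, l++
l=3 r=18: |-17|<=|17| out[15]=289, r--
l=3 r=17: |-17|>|5| out[14]=289, l++
l=4 r=17: |-16|>|5| out[13]=256, l++
l=5 r=17: |-15|>|5| out[12]=225, l++
l=6 r=17: |-13|>|5| out[11]=169, l++
l=7 r=17: |-12|>|5| out[10]=144, l++
l=8 r=17: |-11|>|5| out[9]=121, l++
l=9 r=17: |-10|>|5| out[8]=100, l++
l=10 r=17: |-8|>|5| out[7]=64, l++
l=11 r=17: |-7|>|5| out[6]=49, l++
l=12 r=17: |-6|>|5| out[5]=36, l++
l=13 r=17: |-5|<=|5| out[4]=25, r--
l=13 r=16: |-5|>|2| out[3]=25, l++
l=14 r=16: |-4|>|2| out[2]=16, l++
l=15 r=16: |-3|>|2| out[1]=9, l++

l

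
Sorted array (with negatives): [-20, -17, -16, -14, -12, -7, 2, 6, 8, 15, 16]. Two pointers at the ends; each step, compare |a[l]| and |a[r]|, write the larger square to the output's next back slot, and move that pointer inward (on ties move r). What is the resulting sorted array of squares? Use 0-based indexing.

[4, 36, 49, 64, 144, 196, 225, 256, 256, 289, 400]

[0,10] |-20|>|16| out[10]=400 → l++
[1,10] |-17|>|16| out[9]=289 → l++
[2,10] |-16|<=|16| out[8]=256 → r--
[2,9] |-16|>|15| out[7]=256 → l++
[3,9] |-14|<=|15| out[6]=225 → r--
[3,8] |-14|>|8| out[5]=196 → l++
[4,8] |-12|>|8| out[4]=144 → l++
[5,8] |-7|<=|8| out[3]=64 → r--
[5,7] |-7|>|6| out[2]=49 → l++
[6,7] |2|<=|6| out[1]=36 → r--
[6,6] |2|<=|2| out[0]=4 → r--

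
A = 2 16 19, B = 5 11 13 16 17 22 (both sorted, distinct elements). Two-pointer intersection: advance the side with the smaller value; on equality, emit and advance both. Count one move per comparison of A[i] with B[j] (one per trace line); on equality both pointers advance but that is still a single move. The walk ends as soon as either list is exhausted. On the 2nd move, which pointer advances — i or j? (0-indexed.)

j

i=0 j=0: 2<5, i++
i=1 j=0: 16>5, j++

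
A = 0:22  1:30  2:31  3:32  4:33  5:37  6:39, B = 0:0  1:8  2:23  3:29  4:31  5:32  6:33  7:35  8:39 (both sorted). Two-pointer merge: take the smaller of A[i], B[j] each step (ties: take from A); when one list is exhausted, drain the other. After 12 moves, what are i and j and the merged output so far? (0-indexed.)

i=0 j=0: A[i]=22>B[j]=0 take 0, j++
i=0 j=1: A[i]=22>B[j]=8 take 8, j++
i=0 j=2: A[i]=22<=B[j]=23 take 22, i++
i=1 j=2: A[i]=30>B[j]=23 take 23, j++
i=1 j=3: A[i]=30>B[j]=29 take 29, j++
i=1 j=4: A[i]=30<=B[j]=31 take 30, i++
i=2 j=4: A[i]=31<=B[j]=31 take 31, i++
i=3 j=4: A[i]=32>B[j]=31 take 31, j++
i=3 j=5: A[i]=32<=B[j]=32 take 32, i++
i=4 j=5: A[i]=33>B[j]=32 take 32, j++
i=4 j=6: A[i]=33<=B[j]=33 take 33, i++
i=5 j=6: A[i]=37>B[j]=33 take 33, j++

i=5, j=7, merged so far=[0, 8, 22, 23, 29, 30, 31, 31, 32, 32, 33, 33]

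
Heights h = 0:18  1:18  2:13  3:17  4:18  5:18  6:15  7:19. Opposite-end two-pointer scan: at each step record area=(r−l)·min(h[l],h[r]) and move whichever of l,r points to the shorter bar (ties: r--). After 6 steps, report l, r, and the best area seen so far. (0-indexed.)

l=6, r=7, best area=126

[0,7] min(18,19)*7=126 best=126 * → l++
[1,7] min(18,19)*6=108 best=126 → l++
[2,7] min(13,19)*5=65 best=126 → l++
[3,7] min(17,19)*4=68 best=126 → l++
[4,7] min(18,19)*3=54 best=126 → l++
[5,7] min(18,19)*2=36 best=126 → l++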